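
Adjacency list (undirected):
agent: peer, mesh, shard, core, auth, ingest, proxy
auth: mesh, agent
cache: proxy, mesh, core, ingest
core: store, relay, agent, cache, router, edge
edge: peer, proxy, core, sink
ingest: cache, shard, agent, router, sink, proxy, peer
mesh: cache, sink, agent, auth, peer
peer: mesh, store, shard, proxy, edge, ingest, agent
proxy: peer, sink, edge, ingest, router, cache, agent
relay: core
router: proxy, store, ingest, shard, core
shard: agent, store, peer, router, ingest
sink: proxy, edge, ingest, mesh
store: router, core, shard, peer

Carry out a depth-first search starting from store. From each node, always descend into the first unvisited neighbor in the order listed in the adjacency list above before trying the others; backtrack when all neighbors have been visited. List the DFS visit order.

Visit store
store → router
router → proxy
proxy → peer
peer → mesh
mesh → cache
cache → core
core → relay
core → agent
agent → shard
shard → ingest
ingest → sink
sink → edge
agent → auth

store -> router -> proxy -> peer -> mesh -> cache -> core -> relay -> agent -> shard -> ingest -> sink -> edge -> auth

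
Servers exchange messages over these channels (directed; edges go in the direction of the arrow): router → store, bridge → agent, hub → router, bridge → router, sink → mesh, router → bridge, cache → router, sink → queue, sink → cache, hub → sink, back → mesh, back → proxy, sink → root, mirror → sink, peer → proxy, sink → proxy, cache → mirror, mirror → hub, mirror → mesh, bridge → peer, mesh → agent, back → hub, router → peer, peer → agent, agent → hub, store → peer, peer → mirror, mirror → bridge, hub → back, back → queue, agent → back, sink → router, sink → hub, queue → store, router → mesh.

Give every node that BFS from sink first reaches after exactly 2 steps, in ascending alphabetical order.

Level 0: sink
Level 1: cache, hub, mesh, proxy, queue, root, router
Level 2: agent, back, bridge, mirror, peer, store

agent, back, bridge, mirror, peer, store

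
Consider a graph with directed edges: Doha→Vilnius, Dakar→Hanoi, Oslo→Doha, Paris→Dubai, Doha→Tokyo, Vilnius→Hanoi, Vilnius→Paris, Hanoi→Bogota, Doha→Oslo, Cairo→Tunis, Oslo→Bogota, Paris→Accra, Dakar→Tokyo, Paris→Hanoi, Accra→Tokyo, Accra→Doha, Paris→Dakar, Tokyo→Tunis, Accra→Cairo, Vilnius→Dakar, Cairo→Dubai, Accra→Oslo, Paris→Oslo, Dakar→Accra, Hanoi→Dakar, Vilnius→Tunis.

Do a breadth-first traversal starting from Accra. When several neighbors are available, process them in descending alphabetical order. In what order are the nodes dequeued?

Accra Tokyo Oslo Doha Cairo Tunis Bogota Vilnius Dubai Paris Hanoi Dakar

Visit Accra; enqueue Tokyo, Oslo, Doha, Cairo → queue [Tokyo, Oslo, Doha, Cairo]
Visit Tokyo; enqueue Tunis → queue [Oslo, Doha, Cairo, Tunis]
Visit Oslo; enqueue Bogota → queue [Doha, Cairo, Tunis, Bogota]
Visit Doha; enqueue Vilnius → queue [Cairo, Tunis, Bogota, Vilnius]
Visit Cairo; enqueue Dubai → queue [Tunis, Bogota, Vilnius, Dubai]
Visit Tunis → queue [Bogota, Vilnius, Dubai]
Visit Bogota → queue [Vilnius, Dubai]
Visit Vilnius; enqueue Paris, Hanoi, Dakar → queue [Dubai, Paris, Hanoi, Dakar]
Visit Dubai → queue [Paris, Hanoi, Dakar]
Visit Paris → queue [Hanoi, Dakar]
Visit Hanoi → queue [Dakar]
Visit Dakar → queue []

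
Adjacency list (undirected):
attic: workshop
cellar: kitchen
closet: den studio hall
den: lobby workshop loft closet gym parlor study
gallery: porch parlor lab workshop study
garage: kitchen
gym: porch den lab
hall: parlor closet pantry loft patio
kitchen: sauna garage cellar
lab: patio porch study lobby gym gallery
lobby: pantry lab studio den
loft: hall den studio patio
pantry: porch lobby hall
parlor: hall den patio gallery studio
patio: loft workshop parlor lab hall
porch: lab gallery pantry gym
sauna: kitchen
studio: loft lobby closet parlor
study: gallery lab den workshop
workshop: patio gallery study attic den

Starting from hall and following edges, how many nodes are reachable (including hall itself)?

BFS from hall visits: hall, parlor, closet, pantry, loft, patio, den, gallery, studio, porch, lobby, workshop, lab, gym, study, attic
Reachable nodes: 16 of 20 total.

16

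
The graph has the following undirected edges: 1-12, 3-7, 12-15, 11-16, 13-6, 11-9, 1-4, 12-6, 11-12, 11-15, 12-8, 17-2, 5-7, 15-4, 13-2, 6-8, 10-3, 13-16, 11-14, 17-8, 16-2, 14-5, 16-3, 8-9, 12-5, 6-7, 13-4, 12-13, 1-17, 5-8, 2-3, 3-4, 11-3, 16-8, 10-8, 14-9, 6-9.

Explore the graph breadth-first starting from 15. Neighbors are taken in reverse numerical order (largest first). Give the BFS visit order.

15 → 12 → 11 → 4 → 13 → 8 → 6 → 5 → 1 → 16 → 14 → 9 → 3 → 2 → 17 → 10 → 7

Visit 15; enqueue 12, 11, 4 → queue [12, 11, 4]
Visit 12; enqueue 13, 8, 6, 5, 1 → queue [11, 4, 13, 8, 6, 5, 1]
Visit 11; enqueue 16, 14, 9, 3 → queue [4, 13, 8, 6, 5, 1, 16, 14, 9, 3]
Visit 4 → queue [13, 8, 6, 5, 1, 16, 14, 9, 3]
Visit 13; enqueue 2 → queue [8, 6, 5, 1, 16, 14, 9, 3, 2]
Visit 8; enqueue 17, 10 → queue [6, 5, 1, 16, 14, 9, 3, 2, 17, 10]
Visit 6; enqueue 7 → queue [5, 1, 16, 14, 9, 3, 2, 17, 10, 7]
Visit 5 → queue [1, 16, 14, 9, 3, 2, 17, 10, 7]
Visit 1 → queue [16, 14, 9, 3, 2, 17, 10, 7]
Visit 16 → queue [14, 9, 3, 2, 17, 10, 7]
Visit 14 → queue [9, 3, 2, 17, 10, 7]
Visit 9 → queue [3, 2, 17, 10, 7]
Visit 3 → queue [2, 17, 10, 7]
Visit 2 → queue [17, 10, 7]
Visit 17 → queue [10, 7]
Visit 10 → queue [7]
Visit 7 → queue []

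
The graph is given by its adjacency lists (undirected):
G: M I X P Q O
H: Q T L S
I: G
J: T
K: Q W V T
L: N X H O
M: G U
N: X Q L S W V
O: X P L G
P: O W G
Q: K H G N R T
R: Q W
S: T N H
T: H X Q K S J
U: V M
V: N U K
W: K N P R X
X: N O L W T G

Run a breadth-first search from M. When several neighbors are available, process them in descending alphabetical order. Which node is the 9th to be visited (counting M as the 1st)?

I

Visit M; enqueue U, G → queue [U, G]
Visit U; enqueue V → queue [G, V]
Visit G; enqueue X, Q, P, O, I → queue [V, X, Q, P, O, I]
Visit V; enqueue N, K → queue [X, Q, P, O, I, N, K]
Visit X; enqueue W, T, L → queue [Q, P, O, I, N, K, W, T, L]
Visit Q; enqueue R, H → queue [P, O, I, N, K, W, T, L, R, H]
Visit P → queue [O, I, N, K, W, T, L, R, H]
Visit O → queue [I, N, K, W, T, L, R, H]
Visit I → queue [N, K, W, T, L, R, H]
Visit N; enqueue S → queue [K, W, T, L, R, H, S]
Visit K → queue [W, T, L, R, H, S]
Visit W → queue [T, L, R, H, S]
Visit T; enqueue J → queue [L, R, H, S, J]
Visit L → queue [R, H, S, J]
Visit R → queue [H, S, J]
Visit H → queue [S, J]
Visit S → queue [J]
Visit J → queue []

Visit order: M, U, G, V, X, Q, P, O, I, N, K, W, T, L, R, H, S, J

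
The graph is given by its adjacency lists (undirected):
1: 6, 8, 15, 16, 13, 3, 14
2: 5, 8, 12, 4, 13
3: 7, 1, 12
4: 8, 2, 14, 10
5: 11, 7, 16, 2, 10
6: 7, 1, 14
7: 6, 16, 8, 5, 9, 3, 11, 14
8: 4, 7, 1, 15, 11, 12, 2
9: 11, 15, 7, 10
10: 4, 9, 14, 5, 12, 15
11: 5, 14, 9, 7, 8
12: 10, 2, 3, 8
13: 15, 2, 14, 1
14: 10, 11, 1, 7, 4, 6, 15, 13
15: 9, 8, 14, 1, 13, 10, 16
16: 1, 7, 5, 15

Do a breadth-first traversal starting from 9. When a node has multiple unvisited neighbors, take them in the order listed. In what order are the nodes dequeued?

9, 11, 15, 7, 10, 5, 14, 8, 1, 13, 16, 6, 3, 4, 12, 2

Visit 9; enqueue 11, 15, 7, 10 → queue [11, 15, 7, 10]
Visit 11; enqueue 5, 14, 8 → queue [15, 7, 10, 5, 14, 8]
Visit 15; enqueue 1, 13, 16 → queue [7, 10, 5, 14, 8, 1, 13, 16]
Visit 7; enqueue 6, 3 → queue [10, 5, 14, 8, 1, 13, 16, 6, 3]
Visit 10; enqueue 4, 12 → queue [5, 14, 8, 1, 13, 16, 6, 3, 4, 12]
Visit 5; enqueue 2 → queue [14, 8, 1, 13, 16, 6, 3, 4, 12, 2]
Visit 14 → queue [8, 1, 13, 16, 6, 3, 4, 12, 2]
Visit 8 → queue [1, 13, 16, 6, 3, 4, 12, 2]
Visit 1 → queue [13, 16, 6, 3, 4, 12, 2]
Visit 13 → queue [16, 6, 3, 4, 12, 2]
Visit 16 → queue [6, 3, 4, 12, 2]
Visit 6 → queue [3, 4, 12, 2]
Visit 3 → queue [4, 12, 2]
Visit 4 → queue [12, 2]
Visit 12 → queue [2]
Visit 2 → queue []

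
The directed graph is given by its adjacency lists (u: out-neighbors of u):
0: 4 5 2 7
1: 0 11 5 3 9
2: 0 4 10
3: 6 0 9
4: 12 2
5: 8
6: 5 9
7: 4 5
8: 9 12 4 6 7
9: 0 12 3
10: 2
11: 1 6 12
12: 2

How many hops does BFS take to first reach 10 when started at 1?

3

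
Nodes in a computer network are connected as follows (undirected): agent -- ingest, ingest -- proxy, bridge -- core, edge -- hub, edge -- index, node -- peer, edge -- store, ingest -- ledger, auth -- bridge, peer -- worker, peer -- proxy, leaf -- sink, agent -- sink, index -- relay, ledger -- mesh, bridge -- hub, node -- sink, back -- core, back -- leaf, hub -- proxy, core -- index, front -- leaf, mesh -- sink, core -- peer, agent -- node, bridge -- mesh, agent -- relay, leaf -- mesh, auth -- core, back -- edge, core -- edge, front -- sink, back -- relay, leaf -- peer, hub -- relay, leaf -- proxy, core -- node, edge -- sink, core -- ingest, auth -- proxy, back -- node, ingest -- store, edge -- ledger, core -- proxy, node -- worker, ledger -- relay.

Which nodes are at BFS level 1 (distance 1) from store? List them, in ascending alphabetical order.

Level 0: store
Level 1: edge, ingest
Level 2: agent, back, core, hub, index, ledger, proxy, sink
Level 3: auth, bridge, front, leaf, mesh, node, peer, relay
Level 4: worker

edge, ingest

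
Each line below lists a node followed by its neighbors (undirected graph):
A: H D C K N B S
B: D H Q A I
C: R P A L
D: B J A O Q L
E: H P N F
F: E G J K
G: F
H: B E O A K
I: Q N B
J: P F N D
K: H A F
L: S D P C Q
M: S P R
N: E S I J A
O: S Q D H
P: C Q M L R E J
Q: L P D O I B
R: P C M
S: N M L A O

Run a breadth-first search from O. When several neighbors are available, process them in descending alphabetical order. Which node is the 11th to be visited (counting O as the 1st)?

I

Visit O; enqueue S, Q, H, D → queue [S, Q, H, D]
Visit S; enqueue N, M, L, A → queue [Q, H, D, N, M, L, A]
Visit Q; enqueue P, I, B → queue [H, D, N, M, L, A, P, I, B]
Visit H; enqueue K, E → queue [D, N, M, L, A, P, I, B, K, E]
Visit D; enqueue J → queue [N, M, L, A, P, I, B, K, E, J]
Visit N → queue [M, L, A, P, I, B, K, E, J]
Visit M; enqueue R → queue [L, A, P, I, B, K, E, J, R]
Visit L; enqueue C → queue [A, P, I, B, K, E, J, R, C]
Visit A → queue [P, I, B, K, E, J, R, C]
Visit P → queue [I, B, K, E, J, R, C]
Visit I → queue [B, K, E, J, R, C]
Visit B → queue [K, E, J, R, C]
Visit K; enqueue F → queue [E, J, R, C, F]
Visit E → queue [J, R, C, F]
Visit J → queue [R, C, F]
Visit R → queue [C, F]
Visit C → queue [F]
Visit F; enqueue G → queue [G]
Visit G → queue []

Visit order: O, S, Q, H, D, N, M, L, A, P, I, B, K, E, J, R, C, F, G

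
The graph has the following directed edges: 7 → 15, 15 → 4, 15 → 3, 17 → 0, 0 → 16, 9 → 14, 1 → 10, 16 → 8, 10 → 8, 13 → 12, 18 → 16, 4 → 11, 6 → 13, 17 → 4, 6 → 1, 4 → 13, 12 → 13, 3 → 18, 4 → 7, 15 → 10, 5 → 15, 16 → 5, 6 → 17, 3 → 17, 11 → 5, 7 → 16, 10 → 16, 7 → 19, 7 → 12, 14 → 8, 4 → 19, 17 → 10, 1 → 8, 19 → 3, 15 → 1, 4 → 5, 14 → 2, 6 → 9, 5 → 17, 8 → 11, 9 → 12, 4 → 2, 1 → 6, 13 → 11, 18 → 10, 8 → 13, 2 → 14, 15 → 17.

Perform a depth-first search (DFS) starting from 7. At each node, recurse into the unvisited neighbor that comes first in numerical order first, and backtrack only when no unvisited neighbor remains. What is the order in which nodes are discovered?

7 -> 12 -> 13 -> 11 -> 5 -> 15 -> 1 -> 6 -> 9 -> 14 -> 2 -> 8 -> 17 -> 0 -> 16 -> 4 -> 19 -> 3 -> 18 -> 10

Visit 7
7 → 12
12 → 13
13 → 11
11 → 5
5 → 15
15 → 1
1 → 6
6 → 9
9 → 14
14 → 2
14 → 8
6 → 17
17 → 0
0 → 16
17 → 4
4 → 19
19 → 3
3 → 18
18 → 10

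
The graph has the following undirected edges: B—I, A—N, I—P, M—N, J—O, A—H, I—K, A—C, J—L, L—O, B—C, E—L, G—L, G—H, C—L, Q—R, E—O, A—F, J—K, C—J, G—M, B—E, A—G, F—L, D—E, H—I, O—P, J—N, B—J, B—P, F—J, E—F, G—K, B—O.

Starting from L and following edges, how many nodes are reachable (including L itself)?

BFS from L visits: L, O, J, G, F, E, C, P, B, N, K, M, H, A, D, I
Reachable nodes: 16 of 18 total.

16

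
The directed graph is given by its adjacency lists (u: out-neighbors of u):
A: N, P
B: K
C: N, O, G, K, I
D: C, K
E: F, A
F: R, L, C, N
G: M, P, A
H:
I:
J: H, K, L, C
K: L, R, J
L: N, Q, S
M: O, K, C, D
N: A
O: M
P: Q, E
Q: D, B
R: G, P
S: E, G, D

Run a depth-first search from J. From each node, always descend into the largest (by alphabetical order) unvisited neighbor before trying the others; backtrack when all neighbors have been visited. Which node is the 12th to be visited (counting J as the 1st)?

M

Visit J
J → L
L → S
S → G
G → P
P → Q
Q → D
D → K
K → R
D → C
C → O
O → M
C → N
N → A
C → I
Q → B
P → E
E → F
J → H

Visit order: J, L, S, G, P, Q, D, K, R, C, O, M, N, A, I, B, E, F, H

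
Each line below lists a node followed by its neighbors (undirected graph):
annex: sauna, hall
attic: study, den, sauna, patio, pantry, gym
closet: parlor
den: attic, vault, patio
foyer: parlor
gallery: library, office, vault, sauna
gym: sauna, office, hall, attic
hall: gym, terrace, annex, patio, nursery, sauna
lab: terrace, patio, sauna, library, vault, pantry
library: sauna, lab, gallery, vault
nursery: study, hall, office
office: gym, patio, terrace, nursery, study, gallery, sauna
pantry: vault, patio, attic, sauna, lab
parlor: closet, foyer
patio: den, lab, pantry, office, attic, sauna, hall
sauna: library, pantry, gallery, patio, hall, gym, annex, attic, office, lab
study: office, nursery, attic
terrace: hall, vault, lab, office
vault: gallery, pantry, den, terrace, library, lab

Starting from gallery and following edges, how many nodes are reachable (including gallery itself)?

16

BFS from gallery visits: gallery, library, office, vault, sauna, lab, gym, patio, terrace, nursery, study, pantry, den, hall, annex, attic
Reachable nodes: 16 of 19 total.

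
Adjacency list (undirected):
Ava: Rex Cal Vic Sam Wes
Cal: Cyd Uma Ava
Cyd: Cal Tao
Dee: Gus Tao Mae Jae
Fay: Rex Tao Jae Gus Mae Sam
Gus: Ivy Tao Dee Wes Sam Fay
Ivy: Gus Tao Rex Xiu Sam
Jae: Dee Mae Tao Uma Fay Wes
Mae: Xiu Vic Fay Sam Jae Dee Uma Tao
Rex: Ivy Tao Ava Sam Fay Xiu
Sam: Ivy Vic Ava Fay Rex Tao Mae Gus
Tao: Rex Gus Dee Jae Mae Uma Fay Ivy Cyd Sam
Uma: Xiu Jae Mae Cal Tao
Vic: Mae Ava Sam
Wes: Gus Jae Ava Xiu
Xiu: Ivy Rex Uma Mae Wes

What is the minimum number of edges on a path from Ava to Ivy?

2

Level 0: Ava
Level 1: Cal, Rex, Sam, Vic, Wes
Level 2: Cyd, Fay, Gus, Ivy, Jae, Mae, Tao, Uma, Xiu
Level 3: Dee
Ivy first appears at level 2.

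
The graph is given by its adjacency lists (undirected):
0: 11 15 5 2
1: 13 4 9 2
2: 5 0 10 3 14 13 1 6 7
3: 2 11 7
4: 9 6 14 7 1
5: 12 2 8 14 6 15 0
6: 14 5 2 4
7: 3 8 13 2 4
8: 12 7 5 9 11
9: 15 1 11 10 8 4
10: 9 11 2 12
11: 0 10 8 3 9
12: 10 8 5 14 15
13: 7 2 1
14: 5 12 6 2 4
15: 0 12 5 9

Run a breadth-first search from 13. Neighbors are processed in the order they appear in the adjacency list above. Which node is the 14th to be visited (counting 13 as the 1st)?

11

Visit 13; enqueue 7, 2, 1 → queue [7, 2, 1]
Visit 7; enqueue 3, 8, 4 → queue [2, 1, 3, 8, 4]
Visit 2; enqueue 5, 0, 10, 14, 6 → queue [1, 3, 8, 4, 5, 0, 10, 14, 6]
Visit 1; enqueue 9 → queue [3, 8, 4, 5, 0, 10, 14, 6, 9]
Visit 3; enqueue 11 → queue [8, 4, 5, 0, 10, 14, 6, 9, 11]
Visit 8; enqueue 12 → queue [4, 5, 0, 10, 14, 6, 9, 11, 12]
Visit 4 → queue [5, 0, 10, 14, 6, 9, 11, 12]
Visit 5; enqueue 15 → queue [0, 10, 14, 6, 9, 11, 12, 15]
Visit 0 → queue [10, 14, 6, 9, 11, 12, 15]
Visit 10 → queue [14, 6, 9, 11, 12, 15]
Visit 14 → queue [6, 9, 11, 12, 15]
Visit 6 → queue [9, 11, 12, 15]
Visit 9 → queue [11, 12, 15]
Visit 11 → queue [12, 15]
Visit 12 → queue [15]
Visit 15 → queue []

Visit order: 13, 7, 2, 1, 3, 8, 4, 5, 0, 10, 14, 6, 9, 11, 12, 15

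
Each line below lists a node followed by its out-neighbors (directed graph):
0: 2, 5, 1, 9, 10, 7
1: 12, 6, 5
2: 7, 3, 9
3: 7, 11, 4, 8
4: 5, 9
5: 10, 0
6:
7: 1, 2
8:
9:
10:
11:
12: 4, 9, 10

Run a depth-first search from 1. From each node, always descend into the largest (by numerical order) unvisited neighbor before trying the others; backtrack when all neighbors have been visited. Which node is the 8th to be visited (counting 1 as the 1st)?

Visit 1
1 → 12
12 → 10
12 → 9
12 → 4
4 → 5
5 → 0
0 → 7
7 → 2
2 → 3
3 → 11
3 → 8
1 → 6

Visit order: 1, 12, 10, 9, 4, 5, 0, 7, 2, 3, 11, 8, 6

7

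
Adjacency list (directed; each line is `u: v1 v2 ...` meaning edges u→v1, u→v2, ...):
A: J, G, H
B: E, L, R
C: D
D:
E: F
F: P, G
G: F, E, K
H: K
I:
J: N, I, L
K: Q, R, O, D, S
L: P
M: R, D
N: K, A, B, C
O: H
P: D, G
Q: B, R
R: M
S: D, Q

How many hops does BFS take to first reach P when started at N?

3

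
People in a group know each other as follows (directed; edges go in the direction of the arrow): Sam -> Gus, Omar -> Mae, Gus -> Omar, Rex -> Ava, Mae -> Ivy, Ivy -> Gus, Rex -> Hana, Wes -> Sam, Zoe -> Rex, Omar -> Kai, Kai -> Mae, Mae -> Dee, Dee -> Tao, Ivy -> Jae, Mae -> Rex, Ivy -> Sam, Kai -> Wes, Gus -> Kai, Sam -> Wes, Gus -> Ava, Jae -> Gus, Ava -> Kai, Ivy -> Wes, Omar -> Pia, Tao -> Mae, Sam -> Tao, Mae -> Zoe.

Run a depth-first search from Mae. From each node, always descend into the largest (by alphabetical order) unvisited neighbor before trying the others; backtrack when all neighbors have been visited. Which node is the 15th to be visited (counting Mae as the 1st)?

Dee

Visit Mae
Mae → Zoe
Zoe → Rex
Rex → Hana
Rex → Ava
Ava → Kai
Kai → Wes
Wes → Sam
Sam → Tao
Sam → Gus
Gus → Omar
Omar → Pia
Mae → Ivy
Ivy → Jae
Mae → Dee

Visit order: Mae, Zoe, Rex, Hana, Ava, Kai, Wes, Sam, Tao, Gus, Omar, Pia, Ivy, Jae, Dee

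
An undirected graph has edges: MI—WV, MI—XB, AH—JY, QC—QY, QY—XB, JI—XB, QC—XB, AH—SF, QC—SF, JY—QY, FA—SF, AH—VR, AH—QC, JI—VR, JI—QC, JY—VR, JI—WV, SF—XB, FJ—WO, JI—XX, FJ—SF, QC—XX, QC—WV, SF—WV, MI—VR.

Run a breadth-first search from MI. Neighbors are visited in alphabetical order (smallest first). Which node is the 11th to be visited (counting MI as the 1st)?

XX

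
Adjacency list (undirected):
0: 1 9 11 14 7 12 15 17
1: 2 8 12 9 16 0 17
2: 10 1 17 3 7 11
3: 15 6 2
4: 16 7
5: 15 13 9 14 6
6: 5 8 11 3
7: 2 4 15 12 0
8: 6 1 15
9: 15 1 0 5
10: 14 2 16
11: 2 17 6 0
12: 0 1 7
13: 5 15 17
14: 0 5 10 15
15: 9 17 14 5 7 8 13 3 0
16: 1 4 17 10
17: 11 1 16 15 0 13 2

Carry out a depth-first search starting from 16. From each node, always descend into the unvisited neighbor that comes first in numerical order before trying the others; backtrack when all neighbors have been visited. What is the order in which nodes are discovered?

Visit 16
16 → 1
1 → 0
0 → 7
7 → 2
2 → 3
3 → 6
6 → 5
5 → 9
9 → 15
15 → 8
15 → 13
13 → 17
17 → 11
15 → 14
14 → 10
7 → 4
7 → 12

16 1 0 7 2 3 6 5 9 15 8 13 17 11 14 10 4 12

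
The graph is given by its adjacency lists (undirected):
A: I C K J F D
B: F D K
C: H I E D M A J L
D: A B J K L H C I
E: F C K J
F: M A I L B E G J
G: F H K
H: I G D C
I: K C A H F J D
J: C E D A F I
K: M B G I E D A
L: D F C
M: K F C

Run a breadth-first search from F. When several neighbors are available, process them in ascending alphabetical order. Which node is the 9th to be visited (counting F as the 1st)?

M

Visit F; enqueue A, B, E, G, I, J, L, M → queue [A, B, E, G, I, J, L, M]
Visit A; enqueue C, D, K → queue [B, E, G, I, J, L, M, C, D, K]
Visit B → queue [E, G, I, J, L, M, C, D, K]
Visit E → queue [G, I, J, L, M, C, D, K]
Visit G; enqueue H → queue [I, J, L, M, C, D, K, H]
Visit I → queue [J, L, M, C, D, K, H]
Visit J → queue [L, M, C, D, K, H]
Visit L → queue [M, C, D, K, H]
Visit M → queue [C, D, K, H]
Visit C → queue [D, K, H]
Visit D → queue [K, H]
Visit K → queue [H]
Visit H → queue []

Visit order: F, A, B, E, G, I, J, L, M, C, D, K, H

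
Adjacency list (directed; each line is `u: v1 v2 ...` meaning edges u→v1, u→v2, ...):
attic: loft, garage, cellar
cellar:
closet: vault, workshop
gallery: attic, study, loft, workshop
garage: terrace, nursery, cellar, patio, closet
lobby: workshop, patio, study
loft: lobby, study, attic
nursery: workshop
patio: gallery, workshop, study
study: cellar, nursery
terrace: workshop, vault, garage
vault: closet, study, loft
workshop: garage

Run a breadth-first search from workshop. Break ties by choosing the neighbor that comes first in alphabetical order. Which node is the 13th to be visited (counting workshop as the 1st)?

lobby

Visit workshop; enqueue garage → queue [garage]
Visit garage; enqueue cellar, closet, nursery, patio, terrace → queue [cellar, closet, nursery, patio, terrace]
Visit cellar → queue [closet, nursery, patio, terrace]
Visit closet; enqueue vault → queue [nursery, patio, terrace, vault]
Visit nursery → queue [patio, terrace, vault]
Visit patio; enqueue gallery, study → queue [terrace, vault, gallery, study]
Visit terrace → queue [vault, gallery, study]
Visit vault; enqueue loft → queue [gallery, study, loft]
Visit gallery; enqueue attic → queue [study, loft, attic]
Visit study → queue [loft, attic]
Visit loft; enqueue lobby → queue [attic, lobby]
Visit attic → queue [lobby]
Visit lobby → queue []

Visit order: workshop, garage, cellar, closet, nursery, patio, terrace, vault, gallery, study, loft, attic, lobby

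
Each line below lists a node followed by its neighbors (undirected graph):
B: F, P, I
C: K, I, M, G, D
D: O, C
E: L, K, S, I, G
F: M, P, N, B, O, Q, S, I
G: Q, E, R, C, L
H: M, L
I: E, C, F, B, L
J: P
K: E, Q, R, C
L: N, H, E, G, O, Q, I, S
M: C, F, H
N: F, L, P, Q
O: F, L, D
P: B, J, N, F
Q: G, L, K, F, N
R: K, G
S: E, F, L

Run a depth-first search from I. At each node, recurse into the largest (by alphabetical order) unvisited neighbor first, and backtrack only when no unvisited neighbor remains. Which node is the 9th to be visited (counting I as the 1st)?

B

Visit I
I → L
L → S
S → F
F → Q
Q → N
N → P
P → J
P → B
Q → K
K → R
R → G
G → E
G → C
C → M
M → H
C → D
D → O

Visit order: I, L, S, F, Q, N, P, J, B, K, R, G, E, C, M, H, D, O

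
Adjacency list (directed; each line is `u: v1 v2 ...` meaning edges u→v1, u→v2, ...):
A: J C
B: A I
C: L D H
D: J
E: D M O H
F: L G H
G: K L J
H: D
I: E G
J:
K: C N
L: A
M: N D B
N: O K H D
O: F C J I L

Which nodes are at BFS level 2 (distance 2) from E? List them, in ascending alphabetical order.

B, C, F, I, J, L, N

Level 0: E
Level 1: D, H, M, O
Level 2: B, C, F, I, J, L, N
Level 3: A, G, K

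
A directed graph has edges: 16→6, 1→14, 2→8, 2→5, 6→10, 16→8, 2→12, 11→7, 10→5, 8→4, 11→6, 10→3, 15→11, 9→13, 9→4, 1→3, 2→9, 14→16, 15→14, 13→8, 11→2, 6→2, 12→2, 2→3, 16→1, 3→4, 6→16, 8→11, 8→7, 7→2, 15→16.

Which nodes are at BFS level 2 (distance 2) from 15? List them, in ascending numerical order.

1, 2, 6, 7, 8

Level 0: 15
Level 1: 11, 14, 16
Level 2: 1, 2, 6, 7, 8
Level 3: 3, 4, 5, 9, 10, 12
Level 4: 13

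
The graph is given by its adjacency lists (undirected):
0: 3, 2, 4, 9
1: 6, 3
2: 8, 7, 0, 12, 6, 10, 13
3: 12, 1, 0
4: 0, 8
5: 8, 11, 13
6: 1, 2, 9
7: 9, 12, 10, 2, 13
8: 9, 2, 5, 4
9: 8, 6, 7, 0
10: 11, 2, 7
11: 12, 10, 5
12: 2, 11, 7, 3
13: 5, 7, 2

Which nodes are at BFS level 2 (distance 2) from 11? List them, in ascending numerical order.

Level 0: 11
Level 1: 5, 10, 12
Level 2: 2, 3, 7, 8, 13
Level 3: 0, 1, 4, 6, 9

2, 3, 7, 8, 13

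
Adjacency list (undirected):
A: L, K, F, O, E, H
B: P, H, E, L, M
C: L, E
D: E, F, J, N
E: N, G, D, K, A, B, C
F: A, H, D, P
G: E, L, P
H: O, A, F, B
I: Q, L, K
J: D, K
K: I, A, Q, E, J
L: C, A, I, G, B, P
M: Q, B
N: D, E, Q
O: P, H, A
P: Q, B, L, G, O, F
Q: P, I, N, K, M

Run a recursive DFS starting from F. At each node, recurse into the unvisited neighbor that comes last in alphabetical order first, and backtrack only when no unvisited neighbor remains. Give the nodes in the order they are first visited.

F -> P -> Q -> N -> E -> K -> J -> D -> I -> L -> G -> C -> B -> M -> H -> O -> A

Visit F
F → P
P → Q
Q → N
N → E
E → K
K → J
J → D
K → I
I → L
L → G
L → C
L → B
B → M
B → H
H → O
O → A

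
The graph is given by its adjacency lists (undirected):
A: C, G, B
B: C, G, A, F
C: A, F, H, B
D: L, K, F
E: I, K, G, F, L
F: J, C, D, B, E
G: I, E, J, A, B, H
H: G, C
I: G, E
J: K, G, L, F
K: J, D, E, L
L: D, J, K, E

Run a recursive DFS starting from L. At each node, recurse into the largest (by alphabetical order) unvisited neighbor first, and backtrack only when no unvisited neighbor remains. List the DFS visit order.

Visit L
L → K
K → J
J → G
G → I
I → E
E → F
F → D
F → C
C → H
C → B
B → A

L K J G I E F D C H B A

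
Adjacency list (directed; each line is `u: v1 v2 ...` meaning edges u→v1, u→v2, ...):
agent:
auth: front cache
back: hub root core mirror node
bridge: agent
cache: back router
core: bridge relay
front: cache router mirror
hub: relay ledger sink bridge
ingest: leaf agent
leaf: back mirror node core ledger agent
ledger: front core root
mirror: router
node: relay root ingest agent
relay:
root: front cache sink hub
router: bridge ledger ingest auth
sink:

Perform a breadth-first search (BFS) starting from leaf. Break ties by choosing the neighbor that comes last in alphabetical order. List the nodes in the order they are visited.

leaf, node, mirror, ledger, core, back, agent, root, relay, ingest, router, front, bridge, hub, sink, cache, auth

Visit leaf; enqueue node, mirror, ledger, core, back, agent → queue [node, mirror, ledger, core, back, agent]
Visit node; enqueue root, relay, ingest → queue [mirror, ledger, core, back, agent, root, relay, ingest]
Visit mirror; enqueue router → queue [ledger, core, back, agent, root, relay, ingest, router]
Visit ledger; enqueue front → queue [core, back, agent, root, relay, ingest, router, front]
Visit core; enqueue bridge → queue [back, agent, root, relay, ingest, router, front, bridge]
Visit back; enqueue hub → queue [agent, root, relay, ingest, router, front, bridge, hub]
Visit agent → queue [root, relay, ingest, router, front, bridge, hub]
Visit root; enqueue sink, cache → queue [relay, ingest, router, front, bridge, hub, sink, cache]
Visit relay → queue [ingest, router, front, bridge, hub, sink, cache]
Visit ingest → queue [router, front, bridge, hub, sink, cache]
Visit router; enqueue auth → queue [front, bridge, hub, sink, cache, auth]
Visit front → queue [bridge, hub, sink, cache, auth]
Visit bridge → queue [hub, sink, cache, auth]
Visit hub → queue [sink, cache, auth]
Visit sink → queue [cache, auth]
Visit cache → queue [auth]
Visit auth → queue []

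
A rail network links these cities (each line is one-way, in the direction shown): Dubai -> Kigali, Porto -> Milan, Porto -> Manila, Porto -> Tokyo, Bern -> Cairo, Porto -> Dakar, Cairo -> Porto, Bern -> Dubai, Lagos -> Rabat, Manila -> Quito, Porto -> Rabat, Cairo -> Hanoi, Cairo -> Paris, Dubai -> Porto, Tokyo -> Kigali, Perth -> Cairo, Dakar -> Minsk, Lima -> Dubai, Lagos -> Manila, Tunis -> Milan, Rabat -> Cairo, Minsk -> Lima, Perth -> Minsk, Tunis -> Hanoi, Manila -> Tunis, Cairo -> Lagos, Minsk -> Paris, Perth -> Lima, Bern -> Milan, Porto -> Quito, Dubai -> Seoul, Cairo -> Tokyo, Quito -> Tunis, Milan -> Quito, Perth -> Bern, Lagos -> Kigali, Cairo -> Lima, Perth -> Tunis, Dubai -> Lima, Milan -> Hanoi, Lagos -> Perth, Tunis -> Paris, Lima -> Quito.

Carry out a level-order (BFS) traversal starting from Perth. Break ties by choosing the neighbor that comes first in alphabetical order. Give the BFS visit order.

Visit Perth; enqueue Bern, Cairo, Lima, Minsk, Tunis → queue [Bern, Cairo, Lima, Minsk, Tunis]
Visit Bern; enqueue Dubai, Milan → queue [Cairo, Lima, Minsk, Tunis, Dubai, Milan]
Visit Cairo; enqueue Hanoi, Lagos, Paris, Porto, Tokyo → queue [Lima, Minsk, Tunis, Dubai, Milan, Hanoi, Lagos, Paris, Porto, Tokyo]
Visit Lima; enqueue Quito → queue [Minsk, Tunis, Dubai, Milan, Hanoi, Lagos, Paris, Porto, Tokyo, Quito]
Visit Minsk → queue [Tunis, Dubai, Milan, Hanoi, Lagos, Paris, Porto, Tokyo, Quito]
Visit Tunis → queue [Dubai, Milan, Hanoi, Lagos, Paris, Porto, Tokyo, Quito]
Visit Dubai; enqueue Kigali, Seoul → queue [Milan, Hanoi, Lagos, Paris, Porto, Tokyo, Quito, Kigali, Seoul]
Visit Milan → queue [Hanoi, Lagos, Paris, Porto, Tokyo, Quito, Kigali, Seoul]
Visit Hanoi → queue [Lagos, Paris, Porto, Tokyo, Quito, Kigali, Seoul]
Visit Lagos; enqueue Manila, Rabat → queue [Paris, Porto, Tokyo, Quito, Kigali, Seoul, Manila, Rabat]
Visit Paris → queue [Porto, Tokyo, Quito, Kigali, Seoul, Manila, Rabat]
Visit Porto; enqueue Dakar → queue [Tokyo, Quito, Kigali, Seoul, Manila, Rabat, Dakar]
Visit Tokyo → queue [Quito, Kigali, Seoul, Manila, Rabat, Dakar]
Visit Quito → queue [Kigali, Seoul, Manila, Rabat, Dakar]
Visit Kigali → queue [Seoul, Manila, Rabat, Dakar]
Visit Seoul → queue [Manila, Rabat, Dakar]
Visit Manila → queue [Rabat, Dakar]
Visit Rabat → queue [Dakar]
Visit Dakar → queue []

Perth, Bern, Cairo, Lima, Minsk, Tunis, Dubai, Milan, Hanoi, Lagos, Paris, Porto, Tokyo, Quito, Kigali, Seoul, Manila, Rabat, Dakar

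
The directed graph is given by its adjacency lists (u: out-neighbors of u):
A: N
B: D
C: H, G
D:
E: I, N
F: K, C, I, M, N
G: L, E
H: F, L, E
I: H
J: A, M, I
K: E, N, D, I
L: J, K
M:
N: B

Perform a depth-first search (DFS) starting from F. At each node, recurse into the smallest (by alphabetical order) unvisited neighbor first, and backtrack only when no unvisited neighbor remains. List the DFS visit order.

Visit F
F → C
C → G
G → E
E → I
I → H
H → L
L → J
J → A
A → N
N → B
B → D
J → M
L → K

F, C, G, E, I, H, L, J, A, N, B, D, M, K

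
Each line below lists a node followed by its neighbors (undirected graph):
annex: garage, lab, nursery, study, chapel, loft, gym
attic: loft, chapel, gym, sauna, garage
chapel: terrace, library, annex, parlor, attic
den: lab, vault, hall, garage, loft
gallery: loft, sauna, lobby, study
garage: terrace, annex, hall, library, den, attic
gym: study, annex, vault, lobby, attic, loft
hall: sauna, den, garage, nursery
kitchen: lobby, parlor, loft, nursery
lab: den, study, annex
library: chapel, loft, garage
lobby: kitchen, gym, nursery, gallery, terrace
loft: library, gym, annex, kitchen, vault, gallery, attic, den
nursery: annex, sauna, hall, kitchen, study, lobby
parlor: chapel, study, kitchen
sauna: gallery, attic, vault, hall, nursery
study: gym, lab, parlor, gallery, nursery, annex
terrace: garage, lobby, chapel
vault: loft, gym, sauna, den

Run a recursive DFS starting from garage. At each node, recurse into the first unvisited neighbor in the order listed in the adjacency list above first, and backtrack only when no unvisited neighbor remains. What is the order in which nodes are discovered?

garage, terrace, lobby, kitchen, parlor, chapel, library, loft, gym, study, lab, den, vault, sauna, gallery, attic, hall, nursery, annex

Visit garage
garage → terrace
terrace → lobby
lobby → kitchen
kitchen → parlor
parlor → chapel
chapel → library
library → loft
loft → gym
gym → study
study → lab
lab → den
den → vault
vault → sauna
sauna → gallery
sauna → attic
sauna → hall
hall → nursery
nursery → annex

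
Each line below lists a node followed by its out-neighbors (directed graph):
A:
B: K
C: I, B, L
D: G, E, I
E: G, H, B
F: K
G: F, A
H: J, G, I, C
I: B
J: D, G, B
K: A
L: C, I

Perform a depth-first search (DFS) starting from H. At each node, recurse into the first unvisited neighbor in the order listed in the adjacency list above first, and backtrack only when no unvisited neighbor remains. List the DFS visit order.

Visit H
H → J
J → D
D → G
G → F
F → K
K → A
D → E
E → B
D → I
H → C
C → L

H → J → D → G → F → K → A → E → B → I → C → L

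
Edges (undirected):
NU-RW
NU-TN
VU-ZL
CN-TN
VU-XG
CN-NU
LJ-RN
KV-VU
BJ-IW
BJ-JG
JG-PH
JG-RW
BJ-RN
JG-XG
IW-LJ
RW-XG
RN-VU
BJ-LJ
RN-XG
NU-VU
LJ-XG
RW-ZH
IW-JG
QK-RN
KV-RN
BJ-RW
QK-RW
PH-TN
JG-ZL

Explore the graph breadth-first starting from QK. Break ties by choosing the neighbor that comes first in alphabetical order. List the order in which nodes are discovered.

QK RN RW BJ KV LJ VU XG JG NU ZH IW ZL PH CN TN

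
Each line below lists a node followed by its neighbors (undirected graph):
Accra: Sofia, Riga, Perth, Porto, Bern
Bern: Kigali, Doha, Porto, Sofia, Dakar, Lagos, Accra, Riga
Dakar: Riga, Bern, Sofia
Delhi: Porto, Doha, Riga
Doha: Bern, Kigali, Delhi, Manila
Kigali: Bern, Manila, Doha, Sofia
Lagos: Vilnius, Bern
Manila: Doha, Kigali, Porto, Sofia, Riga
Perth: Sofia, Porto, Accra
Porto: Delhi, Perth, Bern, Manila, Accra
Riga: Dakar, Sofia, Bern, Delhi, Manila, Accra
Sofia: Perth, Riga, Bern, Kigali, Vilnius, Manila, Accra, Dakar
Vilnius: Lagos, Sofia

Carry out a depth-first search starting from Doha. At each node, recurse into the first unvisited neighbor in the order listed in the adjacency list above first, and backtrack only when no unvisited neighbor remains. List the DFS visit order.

Doha -> Bern -> Kigali -> Manila -> Porto -> Delhi -> Riga -> Dakar -> Sofia -> Perth -> Accra -> Vilnius -> Lagos

Visit Doha
Doha → Bern
Bern → Kigali
Kigali → Manila
Manila → Porto
Porto → Delhi
Delhi → Riga
Riga → Dakar
Dakar → Sofia
Sofia → Perth
Perth → Accra
Sofia → Vilnius
Vilnius → Lagos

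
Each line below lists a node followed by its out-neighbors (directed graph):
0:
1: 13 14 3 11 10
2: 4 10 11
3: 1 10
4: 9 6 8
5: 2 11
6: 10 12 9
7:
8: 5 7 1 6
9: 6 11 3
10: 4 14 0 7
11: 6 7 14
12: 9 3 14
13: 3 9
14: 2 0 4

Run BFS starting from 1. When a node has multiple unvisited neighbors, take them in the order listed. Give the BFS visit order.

1, 13, 14, 3, 11, 10, 9, 2, 0, 4, 6, 7, 8, 12, 5

Visit 1; enqueue 13, 14, 3, 11, 10 → queue [13, 14, 3, 11, 10]
Visit 13; enqueue 9 → queue [14, 3, 11, 10, 9]
Visit 14; enqueue 2, 0, 4 → queue [3, 11, 10, 9, 2, 0, 4]
Visit 3 → queue [11, 10, 9, 2, 0, 4]
Visit 11; enqueue 6, 7 → queue [10, 9, 2, 0, 4, 6, 7]
Visit 10 → queue [9, 2, 0, 4, 6, 7]
Visit 9 → queue [2, 0, 4, 6, 7]
Visit 2 → queue [0, 4, 6, 7]
Visit 0 → queue [4, 6, 7]
Visit 4; enqueue 8 → queue [6, 7, 8]
Visit 6; enqueue 12 → queue [7, 8, 12]
Visit 7 → queue [8, 12]
Visit 8; enqueue 5 → queue [12, 5]
Visit 12 → queue [5]
Visit 5 → queue []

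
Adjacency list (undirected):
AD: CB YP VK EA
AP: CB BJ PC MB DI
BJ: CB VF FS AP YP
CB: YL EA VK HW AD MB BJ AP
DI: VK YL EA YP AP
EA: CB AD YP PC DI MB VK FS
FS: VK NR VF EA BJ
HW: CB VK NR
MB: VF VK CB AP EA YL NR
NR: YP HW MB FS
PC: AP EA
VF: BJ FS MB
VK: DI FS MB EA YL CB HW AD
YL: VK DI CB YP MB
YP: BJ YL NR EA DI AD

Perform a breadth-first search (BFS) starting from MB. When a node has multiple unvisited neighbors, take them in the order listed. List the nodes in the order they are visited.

Visit MB; enqueue VF, VK, CB, AP, EA, YL, NR → queue [VF, VK, CB, AP, EA, YL, NR]
Visit VF; enqueue BJ, FS → queue [VK, CB, AP, EA, YL, NR, BJ, FS]
Visit VK; enqueue DI, HW, AD → queue [CB, AP, EA, YL, NR, BJ, FS, DI, HW, AD]
Visit CB → queue [AP, EA, YL, NR, BJ, FS, DI, HW, AD]
Visit AP; enqueue PC → queue [EA, YL, NR, BJ, FS, DI, HW, AD, PC]
Visit EA; enqueue YP → queue [YL, NR, BJ, FS, DI, HW, AD, PC, YP]
Visit YL → queue [NR, BJ, FS, DI, HW, AD, PC, YP]
Visit NR → queue [BJ, FS, DI, HW, AD, PC, YP]
Visit BJ → queue [FS, DI, HW, AD, PC, YP]
Visit FS → queue [DI, HW, AD, PC, YP]
Visit DI → queue [HW, AD, PC, YP]
Visit HW → queue [AD, PC, YP]
Visit AD → queue [PC, YP]
Visit PC → queue [YP]
Visit YP → queue []

MB, VF, VK, CB, AP, EA, YL, NR, BJ, FS, DI, HW, AD, PC, YP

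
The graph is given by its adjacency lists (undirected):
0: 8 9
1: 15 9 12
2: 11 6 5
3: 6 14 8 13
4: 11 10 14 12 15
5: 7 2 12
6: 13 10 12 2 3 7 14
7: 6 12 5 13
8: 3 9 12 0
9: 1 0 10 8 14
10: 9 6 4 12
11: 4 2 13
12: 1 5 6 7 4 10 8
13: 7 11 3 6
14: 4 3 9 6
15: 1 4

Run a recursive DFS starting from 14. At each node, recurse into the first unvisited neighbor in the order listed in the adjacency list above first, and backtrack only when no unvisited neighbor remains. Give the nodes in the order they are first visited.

14 → 4 → 11 → 2 → 6 → 13 → 7 → 12 → 1 → 15 → 9 → 0 → 8 → 3 → 10 → 5

Visit 14
14 → 4
4 → 11
11 → 2
2 → 6
6 → 13
13 → 7
7 → 12
12 → 1
1 → 15
1 → 9
9 → 0
0 → 8
8 → 3
9 → 10
12 → 5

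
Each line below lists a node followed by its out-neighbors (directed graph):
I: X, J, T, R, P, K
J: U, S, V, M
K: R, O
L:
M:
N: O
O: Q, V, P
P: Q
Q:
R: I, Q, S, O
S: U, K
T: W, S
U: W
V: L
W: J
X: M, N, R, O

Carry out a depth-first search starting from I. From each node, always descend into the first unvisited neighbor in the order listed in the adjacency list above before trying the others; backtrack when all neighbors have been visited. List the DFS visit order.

Visit I
I → X
X → M
X → N
N → O
O → Q
O → V
V → L
O → P
X → R
R → S
S → U
U → W
W → J
S → K
I → T

I → X → M → N → O → Q → V → L → P → R → S → U → W → J → K → T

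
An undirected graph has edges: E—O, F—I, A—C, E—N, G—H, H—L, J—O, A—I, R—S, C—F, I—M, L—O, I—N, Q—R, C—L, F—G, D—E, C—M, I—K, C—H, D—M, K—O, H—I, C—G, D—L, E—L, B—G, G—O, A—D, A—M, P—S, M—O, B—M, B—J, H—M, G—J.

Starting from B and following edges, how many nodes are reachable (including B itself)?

15

BFS from B visits: B, G, J, M, C, F, H, O, A, D, I, L, E, K, N
Reachable nodes: 15 of 19 total.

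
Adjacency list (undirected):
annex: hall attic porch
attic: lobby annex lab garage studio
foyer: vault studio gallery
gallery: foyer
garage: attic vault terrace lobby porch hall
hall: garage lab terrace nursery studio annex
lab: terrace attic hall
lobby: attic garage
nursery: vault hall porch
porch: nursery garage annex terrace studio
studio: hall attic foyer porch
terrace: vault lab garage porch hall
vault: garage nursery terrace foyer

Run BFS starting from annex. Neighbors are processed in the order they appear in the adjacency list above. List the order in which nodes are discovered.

annex → hall → attic → porch → garage → lab → terrace → nursery → studio → lobby → vault → foyer → gallery

Visit annex; enqueue hall, attic, porch → queue [hall, attic, porch]
Visit hall; enqueue garage, lab, terrace, nursery, studio → queue [attic, porch, garage, lab, terrace, nursery, studio]
Visit attic; enqueue lobby → queue [porch, garage, lab, terrace, nursery, studio, lobby]
Visit porch → queue [garage, lab, terrace, nursery, studio, lobby]
Visit garage; enqueue vault → queue [lab, terrace, nursery, studio, lobby, vault]
Visit lab → queue [terrace, nursery, studio, lobby, vault]
Visit terrace → queue [nursery, studio, lobby, vault]
Visit nursery → queue [studio, lobby, vault]
Visit studio; enqueue foyer → queue [lobby, vault, foyer]
Visit lobby → queue [vault, foyer]
Visit vault → queue [foyer]
Visit foyer; enqueue gallery → queue [gallery]
Visit gallery → queue []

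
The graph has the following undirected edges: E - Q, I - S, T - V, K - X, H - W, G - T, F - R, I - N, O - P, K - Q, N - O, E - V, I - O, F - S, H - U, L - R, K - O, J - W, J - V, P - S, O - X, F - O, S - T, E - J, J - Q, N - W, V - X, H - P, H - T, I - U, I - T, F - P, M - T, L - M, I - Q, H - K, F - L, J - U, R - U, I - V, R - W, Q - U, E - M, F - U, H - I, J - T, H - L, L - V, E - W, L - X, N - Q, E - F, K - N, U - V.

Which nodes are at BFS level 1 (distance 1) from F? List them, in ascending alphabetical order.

E, L, O, P, R, S, U

Level 0: F
Level 1: E, L, O, P, R, S, U
Level 2: H, I, J, K, M, N, Q, T, V, W, X
Level 3: G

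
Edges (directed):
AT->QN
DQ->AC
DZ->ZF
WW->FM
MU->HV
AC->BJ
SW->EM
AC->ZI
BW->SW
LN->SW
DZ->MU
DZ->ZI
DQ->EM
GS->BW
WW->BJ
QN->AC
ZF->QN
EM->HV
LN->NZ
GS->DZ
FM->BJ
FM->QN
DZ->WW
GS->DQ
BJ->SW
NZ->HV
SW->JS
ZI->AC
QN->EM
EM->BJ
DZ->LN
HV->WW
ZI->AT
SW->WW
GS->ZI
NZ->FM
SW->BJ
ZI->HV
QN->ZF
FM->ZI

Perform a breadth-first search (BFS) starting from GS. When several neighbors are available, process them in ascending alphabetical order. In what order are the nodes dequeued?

GS, BW, DQ, DZ, ZI, SW, AC, EM, LN, MU, WW, ZF, AT, HV, BJ, JS, NZ, FM, QN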